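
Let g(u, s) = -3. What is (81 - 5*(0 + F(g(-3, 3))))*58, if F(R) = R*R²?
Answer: 12528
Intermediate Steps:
F(R) = R³
(81 - 5*(0 + F(g(-3, 3))))*58 = (81 - 5*(0 + (-3)³))*58 = (81 - 5*(0 - 27))*58 = (81 - 5*(-27))*58 = (81 + 135)*58 = 216*58 = 12528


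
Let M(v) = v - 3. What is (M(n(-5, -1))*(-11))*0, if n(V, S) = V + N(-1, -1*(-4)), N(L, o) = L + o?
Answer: 0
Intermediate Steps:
n(V, S) = 3 + V (n(V, S) = V + (-1 - 1*(-4)) = V + (-1 + 4) = V + 3 = 3 + V)
M(v) = -3 + v
(M(n(-5, -1))*(-11))*0 = ((-3 + (3 - 5))*(-11))*0 = ((-3 - 2)*(-11))*0 = -5*(-11)*0 = 55*0 = 0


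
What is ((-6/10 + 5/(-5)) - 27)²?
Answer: 20449/25 ≈ 817.96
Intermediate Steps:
((-6/10 + 5/(-5)) - 27)² = ((-6*⅒ + 5*(-⅕)) - 27)² = ((-⅗ - 1) - 27)² = (-8/5 - 27)² = (-143/5)² = 20449/25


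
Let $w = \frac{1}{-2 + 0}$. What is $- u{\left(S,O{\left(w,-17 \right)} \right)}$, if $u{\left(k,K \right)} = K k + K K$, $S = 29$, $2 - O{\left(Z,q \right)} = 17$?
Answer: $210$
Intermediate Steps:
$w = - \frac{1}{2}$ ($w = \frac{1}{-2} = - \frac{1}{2} \approx -0.5$)
$O{\left(Z,q \right)} = -15$ ($O{\left(Z,q \right)} = 2 - 17 = -15$)
$u{\left(k,K \right)} = K^{2} + K k$ ($u{\left(k,K \right)} = K k + K^{2} = K^{2} + K k$)
$- u{\left(S,O{\left(w,-17 \right)} \right)} = - \left(-15\right) \left(-15 + 29\right) = - \left(-15\right) 14 = \left(-1\right) \left(-210\right) = 210$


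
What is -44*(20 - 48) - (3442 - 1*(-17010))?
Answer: -19220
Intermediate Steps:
-44*(20 - 48) - (3442 - 1*(-17010)) = -44*(-28) - (3442 + 17010) = 1232 - 1*20452 = 1232 - 20452 = -19220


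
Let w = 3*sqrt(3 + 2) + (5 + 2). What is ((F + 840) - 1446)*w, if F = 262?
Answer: -2408 - 1032*sqrt(5) ≈ -4715.6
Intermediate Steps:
w = 7 + 3*sqrt(5) (w = 3*sqrt(5) + 7 = 7 + 3*sqrt(5) ≈ 13.708)
((F + 840) - 1446)*w = ((262 + 840) - 1446)*(7 + 3*sqrt(5)) = (1102 - 1446)*(7 + 3*sqrt(5)) = -344*(7 + 3*sqrt(5)) = -2408 - 1032*sqrt(5)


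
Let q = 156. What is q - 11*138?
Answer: -1362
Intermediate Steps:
q - 11*138 = 156 - 11*138 = 156 - 1518 = -1362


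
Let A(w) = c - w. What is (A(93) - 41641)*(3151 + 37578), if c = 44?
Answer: -1697992010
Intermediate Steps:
A(w) = 44 - w
(A(93) - 41641)*(3151 + 37578) = ((44 - 1*93) - 41641)*(3151 + 37578) = ((44 - 93) - 41641)*40729 = (-49 - 41641)*40729 = -41690*40729 = -1697992010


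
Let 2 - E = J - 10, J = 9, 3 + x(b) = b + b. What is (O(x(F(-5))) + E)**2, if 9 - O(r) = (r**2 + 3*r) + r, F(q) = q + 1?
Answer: 4225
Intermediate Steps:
F(q) = 1 + q
x(b) = -3 + 2*b (x(b) = -3 + (b + b) = -3 + 2*b)
O(r) = 9 - r**2 - 4*r (O(r) = 9 - ((r**2 + 3*r) + r) = 9 - (r**2 + 4*r) = 9 + (-r**2 - 4*r) = 9 - r**2 - 4*r)
E = 3 (E = 2 - (9 - 10) = 2 - 1*(-1) = 2 + 1 = 3)
(O(x(F(-5))) + E)**2 = ((9 - (-3 + 2*(1 - 5))**2 - 4*(-3 + 2*(1 - 5))) + 3)**2 = ((9 - (-3 + 2*(-4))**2 - 4*(-3 + 2*(-4))) + 3)**2 = ((9 - (-3 - 8)**2 - 4*(-3 - 8)) + 3)**2 = ((9 - 1*(-11)**2 - 4*(-11)) + 3)**2 = ((9 - 1*121 + 44) + 3)**2 = ((9 - 121 + 44) + 3)**2 = (-68 + 3)**2 = (-65)**2 = 4225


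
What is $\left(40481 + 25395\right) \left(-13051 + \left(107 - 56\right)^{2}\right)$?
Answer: $-688404200$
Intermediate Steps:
$\left(40481 + 25395\right) \left(-13051 + \left(107 - 56\right)^{2}\right) = 65876 \left(-13051 + 51^{2}\right) = 65876 \left(-13051 + 2601\right) = 65876 \left(-10450\right) = -688404200$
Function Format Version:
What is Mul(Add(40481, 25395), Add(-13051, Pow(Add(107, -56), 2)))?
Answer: -688404200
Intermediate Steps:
Mul(Add(40481, 25395), Add(-13051, Pow(Add(107, -56), 2))) = Mul(65876, Add(-13051, Pow(51, 2))) = Mul(65876, Add(-13051, 2601)) = Mul(65876, -10450) = -688404200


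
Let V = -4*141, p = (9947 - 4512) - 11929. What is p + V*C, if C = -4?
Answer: -4238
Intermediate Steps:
p = -6494 (p = 5435 - 11929 = -6494)
V = -564
p + V*C = -6494 - 564*(-4) = -6494 + 2256 = -4238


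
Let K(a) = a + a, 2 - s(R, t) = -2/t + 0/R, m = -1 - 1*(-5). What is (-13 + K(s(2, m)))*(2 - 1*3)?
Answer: 8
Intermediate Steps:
m = 4 (m = -1 + 5 = 4)
s(R, t) = 2 + 2/t (s(R, t) = 2 - (-2/t + 0/R) = 2 - (-2/t + 0) = 2 - (-2)/t = 2 + 2/t)
K(a) = 2*a
(-13 + K(s(2, m)))*(2 - 1*3) = (-13 + 2*(2 + 2/4))*(2 - 1*3) = (-13 + 2*(2 + 2*(1/4)))*(2 - 3) = (-13 + 2*(2 + 1/2))*(-1) = (-13 + 2*(5/2))*(-1) = (-13 + 5)*(-1) = -8*(-1) = 8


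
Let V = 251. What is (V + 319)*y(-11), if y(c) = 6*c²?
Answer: 413820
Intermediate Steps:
(V + 319)*y(-11) = (251 + 319)*(6*(-11)²) = 570*(6*121) = 570*726 = 413820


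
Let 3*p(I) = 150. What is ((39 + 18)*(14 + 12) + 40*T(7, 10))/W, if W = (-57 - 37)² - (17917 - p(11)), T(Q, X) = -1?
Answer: -1442/9031 ≈ -0.15967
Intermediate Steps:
p(I) = 50 (p(I) = (⅓)*150 = 50)
W = -9031 (W = (-57 - 37)² - (17917 - 1*50) = (-94)² - (17917 - 50) = 8836 - 1*17867 = 8836 - 17867 = -9031)
((39 + 18)*(14 + 12) + 40*T(7, 10))/W = ((39 + 18)*(14 + 12) + 40*(-1))/(-9031) = (57*26 - 40)*(-1/9031) = (1482 - 40)*(-1/9031) = 1442*(-1/9031) = -1442/9031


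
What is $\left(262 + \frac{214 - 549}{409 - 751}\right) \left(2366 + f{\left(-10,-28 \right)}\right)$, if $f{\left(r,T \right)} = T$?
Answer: $\frac{105138691}{171} \approx 6.1485 \cdot 10^{5}$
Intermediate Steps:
$\left(262 + \frac{214 - 549}{409 - 751}\right) \left(2366 + f{\left(-10,-28 \right)}\right) = \left(262 + \frac{214 - 549}{409 - 751}\right) \left(2366 - 28\right) = \left(262 - \frac{335}{-342}\right) 2338 = \left(262 - - \frac{335}{342}\right) 2338 = \left(262 + \frac{335}{342}\right) 2338 = \frac{89939}{342} \cdot 2338 = \frac{105138691}{171}$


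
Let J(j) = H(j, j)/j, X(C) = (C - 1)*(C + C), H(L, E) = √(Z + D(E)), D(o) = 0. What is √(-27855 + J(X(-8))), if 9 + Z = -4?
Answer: √(-4011120 + I*√13)/12 ≈ 7.5012e-5 + 166.9*I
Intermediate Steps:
Z = -13 (Z = -9 - 4 = -13)
H(L, E) = I*√13 (H(L, E) = √(-13 + 0) = √(-13) = I*√13)
X(C) = 2*C*(-1 + C) (X(C) = (-1 + C)*(2*C) = 2*C*(-1 + C))
J(j) = I*√13/j (J(j) = (I*√13)/j = I*√13/j)
√(-27855 + J(X(-8))) = √(-27855 + I*√13/((2*(-8)*(-1 - 8)))) = √(-27855 + I*√13/((2*(-8)*(-9)))) = √(-27855 + I*√13/144)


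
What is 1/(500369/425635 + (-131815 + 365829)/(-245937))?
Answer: 104679394995/23454701863 ≈ 4.4630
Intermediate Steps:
1/(500369/425635 + (-131815 + 365829)/(-245937)) = 1/(500369*(1/425635) + 234014*(-1/245937)) = 1/(500369/425635 - 234014/245937) = 1/(23454701863/104679394995) = 104679394995/23454701863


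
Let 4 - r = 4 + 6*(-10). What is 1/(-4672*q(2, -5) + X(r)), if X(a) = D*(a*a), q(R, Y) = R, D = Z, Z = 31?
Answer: 1/102256 ≈ 9.7794e-6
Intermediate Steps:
r = 60 (r = 4 - (4 + 6*(-10)) = 4 - (4 - 60) = 4 - 1*(-56) = 4 + 56 = 60)
D = 31
X(a) = 31*a**2 (X(a) = 31*(a*a) = 31*a**2)
1/(-4672*q(2, -5) + X(r)) = 1/(-4672*2 + 31*60**2) = 1/(-9344 + 31*3600) = 1/(-9344 + 111600) = 1/102256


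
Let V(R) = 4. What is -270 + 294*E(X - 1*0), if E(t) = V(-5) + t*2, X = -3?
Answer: -858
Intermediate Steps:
E(t) = 4 + 2*t (E(t) = 4 + t*2 = 4 + 2*t)
-270 + 294*E(X - 1*0) = -270 + 294*(4 + 2*(-3 - 1*0)) = -270 + 294*(4 + 2*(-3 + 0)) = -270 + 294*(4 + 2*(-3)) = -270 + 294*(4 - 6) = -270 + 294*(-2) = -270 - 588 = -858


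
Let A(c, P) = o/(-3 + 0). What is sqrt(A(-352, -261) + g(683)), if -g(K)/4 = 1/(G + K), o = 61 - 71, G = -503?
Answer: sqrt(745)/15 ≈ 1.8196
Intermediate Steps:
o = -10
g(K) = -4/(-503 + K)
A(c, P) = 10/3 (A(c, P) = -10/(-3 + 0) = -10/(-3) = -1/3*(-10) = 10/3)
sqrt(A(-352, -261) + g(683)) = sqrt(10/3 - 4/(-503 + 683)) = sqrt(10/3 - 4/180) = sqrt(10/3 - 4*1/180) = sqrt(10/3 - 1/45) = sqrt(149/45) = sqrt(745)/15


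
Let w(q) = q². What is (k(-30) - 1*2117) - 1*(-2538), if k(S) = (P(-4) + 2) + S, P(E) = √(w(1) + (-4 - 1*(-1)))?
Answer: 393 + I*√2 ≈ 393.0 + 1.4142*I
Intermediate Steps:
P(E) = I*√2 (P(E) = √(1² + (-4 - 1*(-1))) = √(1 + (-4 + 1)) = √(1 - 3) = √(-2) = I*√2)
k(S) = 2 + S + I*√2 (k(S) = (I*√2 + 2) + S = (2 + I*√2) + S = 2 + S + I*√2)
(k(-30) - 1*2117) - 1*(-2538) = ((2 - 30 + I*√2) - 1*2117) - 1*(-2538) = ((-28 + I*√2) - 2117) + 2538 = (-2145 + I*√2) + 2538 = 393 + I*√2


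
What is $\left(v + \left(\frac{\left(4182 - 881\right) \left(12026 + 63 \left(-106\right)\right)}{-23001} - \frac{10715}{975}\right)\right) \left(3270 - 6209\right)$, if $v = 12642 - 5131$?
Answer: $- \frac{9860843859982}{498355} \approx -1.9787 \cdot 10^{7}$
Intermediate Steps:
$v = 7511$
$\left(v + \left(\frac{\left(4182 - 881\right) \left(12026 + 63 \left(-106\right)\right)}{-23001} - \frac{10715}{975}\right)\right) \left(3270 - 6209\right) = \left(7511 + \left(\frac{\left(4182 - 881\right) \left(12026 + 63 \left(-106\right)\right)}{-23001} - \frac{10715}{975}\right)\right) \left(3270 - 6209\right) = \left(7511 + \left(3301 \left(12026 - 6678\right) \left(- \frac{1}{23001}\right) - \frac{2143}{195}\right)\right) \left(-2939\right) = \left(7511 + \left(3301 \cdot 5348 \left(- \frac{1}{23001}\right) - \frac{2143}{195}\right)\right) \left(-2939\right) = \left(7511 + \left(17653748 \left(- \frac{1}{23001}\right) - \frac{2143}{195}\right)\right) \left(-2939\right) = \left(7511 - \frac{387974667}{498355}\right) \left(-2939\right) = \frac{3355169738}{498355} \left(-2939\right) = - \frac{9860843859982}{498355}$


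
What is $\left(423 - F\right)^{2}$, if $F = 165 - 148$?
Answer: $164836$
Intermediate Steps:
$F = 17$
$\left(423 - F\right)^{2} = \left(423 - 17\right)^{2} = 406^{2} = 164836$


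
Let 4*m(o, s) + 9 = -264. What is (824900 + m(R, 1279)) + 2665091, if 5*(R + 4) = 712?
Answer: 13959691/4 ≈ 3.4899e+6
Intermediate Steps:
R = 692/5 (R = -4 + (⅕)*712 = -4 + 712/5 = 692/5 ≈ 138.40)
m(o, s) = -273/4 (m(o, s) = -9/4 + (¼)*(-264) = -9/4 - 66 = -273/4)
(824900 + m(R, 1279)) + 2665091 = (824900 - 273/4) + 2665091 = 3299327/4 + 2665091 = 13959691/4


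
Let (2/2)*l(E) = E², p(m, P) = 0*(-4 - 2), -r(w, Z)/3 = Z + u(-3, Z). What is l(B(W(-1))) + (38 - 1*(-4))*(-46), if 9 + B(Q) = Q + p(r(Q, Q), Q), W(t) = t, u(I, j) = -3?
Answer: -1832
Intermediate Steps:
r(w, Z) = 9 - 3*Z (r(w, Z) = -3*(Z - 3) = -3*(-3 + Z) = 9 - 3*Z)
p(m, P) = 0 (p(m, P) = 0*(-6) = 0)
B(Q) = -9 + Q (B(Q) = -9 + (Q + 0) = -9 + Q)
l(E) = E²
l(B(W(-1))) + (38 - 1*(-4))*(-46) = (-9 - 1)² + (38 - 1*(-4))*(-46) = (-10)² + (38 + 4)*(-46) = 100 + 42*(-46) = 100 - 1932 = -1832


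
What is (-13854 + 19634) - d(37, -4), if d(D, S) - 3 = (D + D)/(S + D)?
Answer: 190567/33 ≈ 5774.8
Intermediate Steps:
d(D, S) = 3 + 2*D/(D + S) (d(D, S) = 3 + (D + D)/(S + D) = 3 + (2*D)/(D + S) = 3 + 2*D/(D + S))
(-13854 + 19634) - d(37, -4) = (-13854 + 19634) - (3*(-4) + 5*37)/(37 - 4) = 5780 - (-12 + 185)/33 = 5780 - 173/33 = 190567/33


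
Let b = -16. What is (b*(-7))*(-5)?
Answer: -560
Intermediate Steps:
(b*(-7))*(-5) = -16*(-7)*(-5) = 112*(-5) = -560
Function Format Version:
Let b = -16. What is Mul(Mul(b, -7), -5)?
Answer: -560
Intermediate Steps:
Mul(Mul(b, -7), -5) = Mul(Mul(-16, -7), -5) = Mul(112, -5) = -560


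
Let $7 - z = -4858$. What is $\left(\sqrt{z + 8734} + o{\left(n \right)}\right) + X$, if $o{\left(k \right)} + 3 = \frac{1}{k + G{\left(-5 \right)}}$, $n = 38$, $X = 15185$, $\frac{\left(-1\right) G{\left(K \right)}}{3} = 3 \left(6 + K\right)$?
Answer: $\frac{440279}{29} + 3 \sqrt{1511} \approx 15299.0$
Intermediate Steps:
$G{\left(K \right)} = -54 - 9 K$ ($G{\left(K \right)} = - 3 \cdot 3 \left(6 + K\right) = - 3 \left(18 + 3 K\right) = -54 - 9 K$)
$z = 4865$ ($z = 7 - -4858 = 7 + 4858 = 4865$)
$o{\left(k \right)} = -3 + \frac{1}{-9 + k}$ ($o{\left(k \right)} = -3 + \frac{1}{k - 9} = -3 + \frac{1}{-9 + k}$)
$\left(\sqrt{z + 8734} + o{\left(n \right)}\right) + X = \left(\sqrt{4865 + 8734} + \frac{28 - 114}{-9 + 38}\right) + 15185 = \left(\sqrt{13599} + \frac{28 - 114}{29}\right) + 15185 = \left(3 \sqrt{1511} + \frac{1}{29} \left(-86\right)\right) + 15185 = \left(3 \sqrt{1511} - \frac{86}{29}\right) + 15185 = \left(- \frac{86}{29} + 3 \sqrt{1511}\right) + 15185 = \frac{440279}{29} + 3 \sqrt{1511}$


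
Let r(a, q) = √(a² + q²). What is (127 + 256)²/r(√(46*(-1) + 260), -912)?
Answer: 146689*√831958/831958 ≈ 160.82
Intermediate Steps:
(127 + 256)²/r(√(46*(-1) + 260), -912) = (127 + 256)²/(√((√(46*(-1) + 260))² + (-912)²)) = 383²/(√((√(-46 + 260))² + 831744)) = 146689/(√((√214)² + 831744)) = 146689/(√(214 + 831744)) = 146689/(√831958) = 146689*(√831958/831958) = 146689*√831958/831958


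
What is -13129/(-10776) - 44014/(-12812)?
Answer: 160625903/34515528 ≈ 4.6537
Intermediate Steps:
-13129/(-10776) - 44014/(-12812) = -13129*(-1/10776) - 44014*(-1/12812) = 13129/10776 + 22007/6406 = 160625903/34515528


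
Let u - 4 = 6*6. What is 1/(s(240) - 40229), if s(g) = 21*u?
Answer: -1/39389 ≈ -2.5388e-5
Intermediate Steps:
u = 40 (u = 4 + 6*6 = 4 + 36 = 40)
s(g) = 840 (s(g) = 21*40 = 840)
1/(s(240) - 40229) = 1/(840 - 40229) = 1/(-39389) = -1/39389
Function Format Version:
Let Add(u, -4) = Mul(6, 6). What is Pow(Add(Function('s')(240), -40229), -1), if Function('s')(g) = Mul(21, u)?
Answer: Rational(-1, 39389) ≈ -2.5388e-5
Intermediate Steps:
u = 40 (u = Add(4, Mul(6, 6)) = Add(4, 36) = 40)
Function('s')(g) = 840 (Function('s')(g) = Mul(21, 40) = 840)
Pow(Add(Function('s')(240), -40229), -1) = Pow(Add(840, -40229), -1) = Pow(-39389, -1) = Rational(-1, 39389)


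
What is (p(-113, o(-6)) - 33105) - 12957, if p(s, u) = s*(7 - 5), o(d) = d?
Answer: -46288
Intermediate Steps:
p(s, u) = 2*s (p(s, u) = s*2 = 2*s)
(p(-113, o(-6)) - 33105) - 12957 = (2*(-113) - 33105) - 12957 = (-226 - 33105) - 12957 = -33331 - 12957 = -46288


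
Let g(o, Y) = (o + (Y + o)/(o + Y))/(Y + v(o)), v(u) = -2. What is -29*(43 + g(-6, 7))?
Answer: -1218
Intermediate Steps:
g(o, Y) = (1 + o)/(-2 + Y) (g(o, Y) = (o + (Y + o)/(o + Y))/(Y - 2) = (o + (Y + o)/(Y + o))/(-2 + Y) = (o + 1)/(-2 + Y) = (1 + o)/(-2 + Y))
-29*(43 + g(-6, 7)) = -29*(43 + (1 - 6)/(-2 + 7)) = -29*(43 - 5/5) = -29*(43 + (⅕)*(-5)) = -29*(43 - 1) = -29*42 = -1218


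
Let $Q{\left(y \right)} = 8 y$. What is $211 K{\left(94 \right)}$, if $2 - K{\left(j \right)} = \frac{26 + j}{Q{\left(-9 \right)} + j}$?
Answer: $- \frac{8018}{11} \approx -728.91$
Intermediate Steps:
$K{\left(j \right)} = 2 - \frac{26 + j}{-72 + j}$ ($K{\left(j \right)} = 2 - \frac{26 + j}{8 \left(-9\right) + j} = 2 - \frac{26 + j}{-72 + j}$)
$211 K{\left(94 \right)} = 211 \frac{-170 + 94}{-72 + 94} = 211 \cdot \frac{1}{22} \left(-76\right) = 211 \left(- \frac{38}{11}\right) = - \frac{8018}{11}$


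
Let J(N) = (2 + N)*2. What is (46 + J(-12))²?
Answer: 676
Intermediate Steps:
J(N) = 4 + 2*N
(46 + J(-12))² = (46 + (4 + 2*(-12)))² = (46 + (4 - 24))² = (46 - 20)² = 26² = 676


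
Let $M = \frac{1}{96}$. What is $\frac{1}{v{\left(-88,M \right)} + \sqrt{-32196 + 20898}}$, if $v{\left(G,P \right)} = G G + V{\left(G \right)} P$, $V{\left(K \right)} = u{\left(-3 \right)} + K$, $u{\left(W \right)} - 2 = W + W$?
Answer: $\frac{4459992}{34540411537} - \frac{576 i \sqrt{11298}}{34540411537} \approx 0.00012912 - 1.7725 \cdot 10^{-6} i$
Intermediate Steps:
$u{\left(W \right)} = 2 + 2 W$ ($u{\left(W \right)} = 2 + \left(W + W\right) = 2 + 2 W$)
$V{\left(K \right)} = -4 + K$ ($V{\left(K \right)} = \left(2 + 2 \left(-3\right)\right) + K = \left(2 - 6\right) + K = -4 + K$)
$M = \frac{1}{96} \approx 0.010417$
$v{\left(G,P \right)} = G^{2} + P \left(-4 + G\right)$ ($v{\left(G,P \right)} = G G + \left(-4 + G\right) P = G^{2} + P \left(-4 + G\right)$)
$\frac{1}{v{\left(-88,M \right)} + \sqrt{-32196 + 20898}} = \frac{1}{\left(\left(-88\right)^{2} + \frac{-4 - 88}{96}\right) + \sqrt{-32196 + 20898}} = \frac{1}{\left(7744 + \frac{1}{96} \left(-92\right)\right) + \sqrt{-11298}} = \frac{1}{\left(7744 - \frac{23}{24}\right) + i \sqrt{11298}} = \frac{1}{\frac{185833}{24} + i \sqrt{11298}}$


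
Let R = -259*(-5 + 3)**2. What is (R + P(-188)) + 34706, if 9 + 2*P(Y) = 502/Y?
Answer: 6328863/188 ≈ 33664.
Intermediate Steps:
P(Y) = -9/2 + 251/Y (P(Y) = -9/2 + (502/Y)/2 = -9/2 + 251/Y)
R = -1036 (R = -259*(-2)**2 = -259*4 = -1036)
(R + P(-188)) + 34706 = (-1036 + (-9/2 + 251/(-188))) + 34706 = (-1036 + (-9/2 + 251*(-1/188))) + 34706 = (-1036 + (-9/2 - 251/188)) + 34706 = (-1036 - 1097/188) + 34706 = -195865/188 + 34706 = 6328863/188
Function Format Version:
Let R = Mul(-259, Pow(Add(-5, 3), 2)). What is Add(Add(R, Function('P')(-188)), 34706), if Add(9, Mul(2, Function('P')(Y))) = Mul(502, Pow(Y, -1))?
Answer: Rational(6328863, 188) ≈ 33664.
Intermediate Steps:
Function('P')(Y) = Add(Rational(-9, 2), Mul(251, Pow(Y, -1))) (Function('P')(Y) = Add(Rational(-9, 2), Mul(Rational(1, 2), Mul(502, Pow(Y, -1)))) = Add(Rational(-9, 2), Mul(251, Pow(Y, -1))))
R = -1036 (R = Mul(-259, Pow(-2, 2)) = Mul(-259, 4) = -1036)
Add(Add(R, Function('P')(-188)), 34706) = Add(Add(-1036, Add(Rational(-9, 2), Mul(251, Pow(-188, -1)))), 34706) = Add(Add(-1036, Add(Rational(-9, 2), Mul(251, Rational(-1, 188)))), 34706) = Add(Add(-1036, Add(Rational(-9, 2), Rational(-251, 188))), 34706) = Add(Add(-1036, Rational(-1097, 188)), 34706) = Add(Rational(-195865, 188), 34706) = Rational(6328863, 188)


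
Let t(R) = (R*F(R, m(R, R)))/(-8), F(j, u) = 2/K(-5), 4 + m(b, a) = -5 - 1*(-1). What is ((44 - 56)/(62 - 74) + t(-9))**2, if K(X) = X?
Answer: 121/400 ≈ 0.30250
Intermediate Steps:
m(b, a) = -8 (m(b, a) = -4 + (-5 - 1*(-1)) = -4 + (-5 + 1) = -4 - 4 = -8)
F(j, u) = -2/5 (F(j, u) = 2/(-5) = 2*(-1/5) = -2/5)
t(R) = R/20 (t(R) = (R*(-2/5))/(-8) = -2*R/5*(-1/8) = R/20)
((44 - 56)/(62 - 74) + t(-9))**2 = ((44 - 56)/(62 - 74) + (1/20)*(-9))**2 = (-12/(-12) - 9/20)**2 = (-12*(-1/12) - 9/20)**2 = (1 - 9/20)**2 = (11/20)**2 = 121/400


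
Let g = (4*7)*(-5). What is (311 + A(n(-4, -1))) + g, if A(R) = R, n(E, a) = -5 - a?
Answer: 167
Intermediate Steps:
g = -140 (g = 28*(-5) = -140)
(311 + A(n(-4, -1))) + g = (311 + (-5 - 1*(-1))) - 140 = (311 + (-5 + 1)) - 140 = (311 - 4) - 140 = 307 - 140 = 167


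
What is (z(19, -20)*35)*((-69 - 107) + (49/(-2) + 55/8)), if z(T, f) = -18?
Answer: 487935/4 ≈ 1.2198e+5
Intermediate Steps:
(z(19, -20)*35)*((-69 - 107) + (49/(-2) + 55/8)) = (-18*35)*((-69 - 107) + (49/(-2) + 55/8)) = -630*(-176 + (49*(-1/2) + 55*(1/8))) = -630*(-176 + (-49/2 + 55/8)) = -630*(-176 - 141/8) = -630*(-1549/8) = 487935/4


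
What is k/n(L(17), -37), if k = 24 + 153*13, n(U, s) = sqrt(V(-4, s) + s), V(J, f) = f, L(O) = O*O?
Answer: -2013*I*sqrt(74)/74 ≈ -234.01*I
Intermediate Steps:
L(O) = O**2
n(U, s) = sqrt(2)*sqrt(s) (n(U, s) = sqrt(s + s) = sqrt(2*s) = sqrt(2)*sqrt(s))
k = 2013 (k = 24 + 1989 = 2013)
k/n(L(17), -37) = 2013/((sqrt(2)*sqrt(-37))) = 2013/((sqrt(2)*(I*sqrt(37)))) = 2013/((I*sqrt(74))) = 2013*(-I*sqrt(74)/74) = -2013*I*sqrt(74)/74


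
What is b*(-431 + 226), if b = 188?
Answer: -38540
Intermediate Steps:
b*(-431 + 226) = 188*(-431 + 226) = 188*(-205) = -38540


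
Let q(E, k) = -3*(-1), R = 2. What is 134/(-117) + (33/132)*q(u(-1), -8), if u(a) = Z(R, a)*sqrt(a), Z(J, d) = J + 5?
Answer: -185/468 ≈ -0.39530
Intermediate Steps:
Z(J, d) = 5 + J
u(a) = 7*sqrt(a) (u(a) = (5 + 2)*sqrt(a) = 7*sqrt(a))
q(E, k) = 3
134/(-117) + (33/132)*q(u(-1), -8) = 134/(-117) + (33/132)*3 = 134*(-1/117) + (33*(1/132))*3 = -134/117 + (1/4)*3 = -134/117 + 3/4 = -185/468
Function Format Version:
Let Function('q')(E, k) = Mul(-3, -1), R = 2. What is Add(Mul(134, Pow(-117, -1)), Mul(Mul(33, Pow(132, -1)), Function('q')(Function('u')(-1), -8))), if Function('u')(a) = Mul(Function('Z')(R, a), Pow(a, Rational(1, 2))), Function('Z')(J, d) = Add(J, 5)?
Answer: Rational(-185, 468) ≈ -0.39530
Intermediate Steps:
Function('Z')(J, d) = Add(5, J)
Function('u')(a) = Mul(7, Pow(a, Rational(1, 2))) (Function('u')(a) = Mul(Add(5, 2), Pow(a, Rational(1, 2))) = Mul(7, Pow(a, Rational(1, 2))))
Function('q')(E, k) = 3
Add(Mul(134, Pow(-117, -1)), Mul(Mul(33, Pow(132, -1)), Function('q')(Function('u')(-1), -8))) = Add(Mul(134, Pow(-117, -1)), Mul(Mul(33, Pow(132, -1)), 3)) = Add(Mul(134, Rational(-1, 117)), Mul(Mul(33, Rational(1, 132)), 3)) = Add(Rational(-134, 117), Mul(Rational(1, 4), 3)) = Add(Rational(-134, 117), Rational(3, 4)) = Rational(-185, 468)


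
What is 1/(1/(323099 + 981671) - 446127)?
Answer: -1304770/582093125789 ≈ -2.2415e-6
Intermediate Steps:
1/(1/(323099 + 981671) - 446127) = 1/(1/1304770 - 446127) = 1/(-582093125789/1304770) = -1304770/582093125789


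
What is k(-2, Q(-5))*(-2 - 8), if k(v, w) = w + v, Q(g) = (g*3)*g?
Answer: -730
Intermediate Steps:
Q(g) = 3*g² (Q(g) = (3*g)*g = 3*g²)
k(v, w) = v + w
k(-2, Q(-5))*(-2 - 8) = (-2 + 3*(-5)²)*(-2 - 8) = (-2 + 3*25)*(-10) = (-2 + 75)*(-10) = 73*(-10) = -730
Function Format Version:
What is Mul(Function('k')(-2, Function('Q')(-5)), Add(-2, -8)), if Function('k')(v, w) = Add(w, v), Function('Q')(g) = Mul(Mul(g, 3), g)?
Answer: -730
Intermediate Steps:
Function('Q')(g) = Mul(3, Pow(g, 2)) (Function('Q')(g) = Mul(Mul(3, g), g) = Mul(3, Pow(g, 2)))
Function('k')(v, w) = Add(v, w)
Mul(Function('k')(-2, Function('Q')(-5)), Add(-2, -8)) = Mul(Add(-2, Mul(3, Pow(-5, 2))), Add(-2, -8)) = Mul(Add(-2, Mul(3, 25)), -10) = Mul(Add(-2, 75), -10) = Mul(73, -10) = -730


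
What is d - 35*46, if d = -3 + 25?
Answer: -1588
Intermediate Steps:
d = 22
d - 35*46 = 22 - 35*46 = 22 - 1610 = -1588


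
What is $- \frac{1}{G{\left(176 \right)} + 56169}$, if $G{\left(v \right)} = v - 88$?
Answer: $- \frac{1}{56257} \approx -1.7776 \cdot 10^{-5}$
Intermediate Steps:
$G{\left(v \right)} = -88 + v$ ($G{\left(v \right)} = v - 88 = -88 + v$)
$- \frac{1}{G{\left(176 \right)} + 56169} = - \frac{1}{\left(-88 + 176\right) + 56169} = - \frac{1}{88 + 56169} = - \frac{1}{56257}$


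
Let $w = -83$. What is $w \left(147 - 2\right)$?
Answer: $-12035$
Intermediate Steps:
$w \left(147 - 2\right) = - 83 \left(147 - 2\right) = \left(-83\right) 145 = -12035$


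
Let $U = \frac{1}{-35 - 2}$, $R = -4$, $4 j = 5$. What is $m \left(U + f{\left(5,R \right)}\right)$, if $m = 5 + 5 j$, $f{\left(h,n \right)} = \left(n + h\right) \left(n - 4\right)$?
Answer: $- \frac{13365}{148} \approx -90.304$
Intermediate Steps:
$j = \frac{5}{4}$ ($j = \frac{1}{4} \cdot 5 = \frac{5}{4} \approx 1.25$)
$f{\left(h,n \right)} = \left(-4 + n\right) \left(h + n\right)$ ($f{\left(h,n \right)} = \left(h + n\right) \left(-4 + n\right) = \left(-4 + n\right) \left(h + n\right)$)
$U = - \frac{1}{37}$ ($U = \frac{1}{-37} = - \frac{1}{37} \approx -0.027027$)
$m = \frac{45}{4}$ ($m = 5 + 5 \cdot \frac{5}{4} = 5 + \frac{25}{4} = \frac{45}{4} \approx 11.25$)
$m \left(U + f{\left(5,R \right)}\right) = \frac{45 \left(- \frac{1}{37} + \left(\left(-4\right)^{2} - 20 - -16 + 5 \left(-4\right)\right)\right)}{4} = \frac{45 \left(- \frac{1}{37} + \left(16 - 20 + 16 - 20\right)\right)}{4} = \frac{45 \left(- \frac{1}{37} - 8\right)}{4} = \frac{45}{4} \left(- \frac{297}{37}\right) = - \frac{13365}{148}$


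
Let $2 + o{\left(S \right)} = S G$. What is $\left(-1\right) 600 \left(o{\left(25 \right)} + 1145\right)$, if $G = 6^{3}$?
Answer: $-3925800$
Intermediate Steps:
$G = 216$
$o{\left(S \right)} = -2 + 216 S$ ($o{\left(S \right)} = -2 + S 216 = -2 + 216 S$)
$\left(-1\right) 600 \left(o{\left(25 \right)} + 1145\right) = \left(-1\right) 600 \left(\left(-2 + 216 \cdot 25\right) + 1145\right) = - 600 \left(\left(-2 + 5400\right) + 1145\right) = - 600 \left(5398 + 1145\right) = \left(-600\right) 6543 = -3925800$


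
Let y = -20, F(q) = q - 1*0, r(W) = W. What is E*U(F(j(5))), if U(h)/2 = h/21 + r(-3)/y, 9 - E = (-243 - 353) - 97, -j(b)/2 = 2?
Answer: -1989/35 ≈ -56.829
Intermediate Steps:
j(b) = -4 (j(b) = -2*2 = -4)
F(q) = q (F(q) = q + 0 = q)
E = 702 (E = 9 - ((-243 - 353) - 97) = 9 - (-596 - 97) = 9 - 1*(-693) = 9 + 693 = 702)
U(h) = 3/10 + 2*h/21 (U(h) = 2*(h/21 - 3/(-20)) = 2*(h*(1/21) - 3*(-1/20)) = 2*(h/21 + 3/20) = 2*(3/20 + h/21) = 3/10 + 2*h/21)
E*U(F(j(5))) = 702*(3/10 + (2/21)*(-4)) = 702*(3/10 - 8/21) = 702*(-17/210) = -1989/35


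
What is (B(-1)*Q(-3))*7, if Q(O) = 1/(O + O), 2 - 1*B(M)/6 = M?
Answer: -21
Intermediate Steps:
B(M) = 12 - 6*M
Q(O) = 1/(2*O)
(B(-1)*Q(-3))*7 = ((12 - 6*(-1))*((½)/(-3)))*7 = ((12 + 6)*((½)*(-⅓)))*7 = (18*(-⅙))*7 = -3*7 = -21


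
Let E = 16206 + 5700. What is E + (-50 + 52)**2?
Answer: 21910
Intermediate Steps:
E = 21906
E + (-50 + 52)**2 = 21906 + (-50 + 52)**2 = 21906 + 2**2 = 21906 + 4 = 21910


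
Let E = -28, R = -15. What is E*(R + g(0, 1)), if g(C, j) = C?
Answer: 420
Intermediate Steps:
E*(R + g(0, 1)) = -28*(-15 + 0) = -28*(-15) = 420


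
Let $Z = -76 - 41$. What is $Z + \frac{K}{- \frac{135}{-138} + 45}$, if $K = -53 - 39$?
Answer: $- \frac{251687}{2115} \approx -119.0$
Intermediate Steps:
$K = -92$ ($K = -53 - 39 = -92$)
$Z = -117$ ($Z = -76 - 41 = -117$)
$Z + \frac{K}{- \frac{135}{-138} + 45} = -117 - \frac{92}{- \frac{135}{-138} + 45} = -117 - \frac{92}{\left(-135\right) \left(- \frac{1}{138}\right) + 45} = -117 - \frac{92}{\frac{45}{46} + 45} = -117 - \frac{92}{\frac{2115}{46}} = -117 - \frac{4232}{2115} = - \frac{251687}{2115}$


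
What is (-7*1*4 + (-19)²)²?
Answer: 110889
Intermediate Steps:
(-7*1*4 + (-19)²)² = (-7*4 + 361)² = (-28 + 361)² = 333² = 110889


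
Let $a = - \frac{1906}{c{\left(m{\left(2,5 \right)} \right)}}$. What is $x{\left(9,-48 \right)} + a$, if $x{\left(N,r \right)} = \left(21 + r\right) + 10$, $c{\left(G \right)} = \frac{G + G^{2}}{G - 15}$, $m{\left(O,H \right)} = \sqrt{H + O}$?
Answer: $\frac{15197}{3} - \frac{20966 \sqrt{7}}{21} \approx 2424.2$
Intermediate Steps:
$c{\left(G \right)} = \frac{G + G^{2}}{-15 + G}$
$x{\left(N,r \right)} = 31 + r$
$a = - \frac{1906 \sqrt{7} \left(-15 + \sqrt{7}\right)}{7 \left(1 + \sqrt{7}\right)}$ ($a = - \frac{1906}{\sqrt{5 + 2} \frac{1}{-15 + \sqrt{5 + 2}} \left(1 + \sqrt{5 + 2}\right)} = - \frac{1906}{\sqrt{7} \frac{1}{-15 + \sqrt{7}} \left(1 + \sqrt{7}\right)} = - 1906 \frac{\sqrt{7} \left(-15 + \sqrt{7}\right)}{7 \left(1 + \sqrt{7}\right)} = - \frac{1906 \sqrt{7} \left(-15 + \sqrt{7}\right)}{7 \left(1 + \sqrt{7}\right)} \approx 2441.2$)
$x{\left(9,-48 \right)} + a = \left(31 - 48\right) + \left(\frac{15248}{3} - \frac{20966 \sqrt{7}}{21}\right) = -17 + \left(\frac{15248}{3} - \frac{20966 \sqrt{7}}{21}\right) = \frac{15197}{3} - \frac{20966 \sqrt{7}}{21}$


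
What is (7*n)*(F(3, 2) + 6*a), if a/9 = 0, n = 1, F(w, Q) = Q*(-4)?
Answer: -56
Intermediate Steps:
F(w, Q) = -4*Q
a = 0 (a = 9*0 = 0)
(7*n)*(F(3, 2) + 6*a) = (7*1)*(-4*2 + 6*0) = 7*(-8 + 0) = 7*(-8) = -56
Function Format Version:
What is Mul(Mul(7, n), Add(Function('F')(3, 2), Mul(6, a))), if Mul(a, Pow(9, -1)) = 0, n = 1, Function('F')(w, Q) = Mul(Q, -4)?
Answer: -56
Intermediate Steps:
Function('F')(w, Q) = Mul(-4, Q)
a = 0 (a = Mul(9, 0) = 0)
Mul(Mul(7, n), Add(Function('F')(3, 2), Mul(6, a))) = Mul(Mul(7, 1), Add(Mul(-4, 2), Mul(6, 0))) = Mul(7, Add(-8, 0)) = Mul(7, -8) = -56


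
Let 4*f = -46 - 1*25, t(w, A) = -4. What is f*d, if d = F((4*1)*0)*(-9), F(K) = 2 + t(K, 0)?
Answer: -639/2 ≈ -319.50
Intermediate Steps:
f = -71/4 (f = (-46 - 1*25)/4 = (-46 - 25)/4 = (¼)*(-71) = -71/4 ≈ -17.750)
F(K) = -2 (F(K) = 2 - 4 = -2)
d = 18 (d = -2*(-9) = 18)
f*d = -71/4*18 = -639/2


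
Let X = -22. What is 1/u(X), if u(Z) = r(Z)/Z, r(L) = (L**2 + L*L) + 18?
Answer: -11/493 ≈ -0.022312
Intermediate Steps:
r(L) = 18 + 2*L**2 (r(L) = (L**2 + L**2) + 18 = 2*L**2 + 18 = 18 + 2*L**2)
u(Z) = (18 + 2*Z**2)/Z
1/u(X) = 1/(2*(-22) + 18/(-22)) = 1/(-44 + 18*(-1/22)) = 1/(-44 - 9/11) = 1/(-493/11) = -11/493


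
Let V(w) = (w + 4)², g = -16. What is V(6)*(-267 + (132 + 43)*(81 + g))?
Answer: 1110800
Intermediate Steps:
V(w) = (4 + w)²
V(6)*(-267 + (132 + 43)*(81 + g)) = (4 + 6)²*(-267 + (132 + 43)*(81 - 16)) = 10²*(-267 + 175*65) = 100*(-267 + 11375) = 100*11108 = 1110800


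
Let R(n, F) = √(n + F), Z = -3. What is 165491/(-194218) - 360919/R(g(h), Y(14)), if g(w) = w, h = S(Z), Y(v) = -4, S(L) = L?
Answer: -165491/194218 + 360919*I*√7/7 ≈ -0.85209 + 1.3641e+5*I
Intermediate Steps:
h = -3
R(n, F) = √(F + n)
165491/(-194218) - 360919/R(g(h), Y(14)) = 165491/(-194218) - 360919/√(-4 - 3) = 165491*(-1/194218) - 360919*(-I*√7/7) = -165491/194218 - 360919*(-I*√7/7) = -165491/194218 - (-360919)*I*√7/7 = -165491/194218 + 360919*I*√7/7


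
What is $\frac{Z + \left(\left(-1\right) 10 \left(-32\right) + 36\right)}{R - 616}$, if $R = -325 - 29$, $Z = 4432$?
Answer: $- \frac{2394}{485} \approx -4.9361$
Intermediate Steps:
$R = -354$ ($R = -325 - 29 = -354$)
$\frac{Z + \left(\left(-1\right) 10 \left(-32\right) + 36\right)}{R - 616} = \frac{4432 + \left(\left(-1\right) 10 \left(-32\right) + 36\right)}{-354 - 616} = \frac{4432 + \left(\left(-10\right) \left(-32\right) + 36\right)}{-970} = \left(4432 + \left(320 + 36\right)\right) \left(- \frac{1}{970}\right) = \left(4432 + 356\right) \left(- \frac{1}{970}\right) = 4788 \left(- \frac{1}{970}\right) = - \frac{2394}{485}$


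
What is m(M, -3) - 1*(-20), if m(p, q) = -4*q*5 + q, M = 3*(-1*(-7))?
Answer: 77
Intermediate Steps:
M = 21 (M = 3*7 = 21)
m(p, q) = -19*q (m(p, q) = -20*q + q = -19*q)
m(M, -3) - 1*(-20) = -19*(-3) - 1*(-20) = 57 + 20 = 77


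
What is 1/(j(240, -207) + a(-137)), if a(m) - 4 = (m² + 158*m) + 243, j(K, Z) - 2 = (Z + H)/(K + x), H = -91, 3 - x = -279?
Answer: -261/686057 ≈ -0.00038044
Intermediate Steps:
x = 282 (x = 3 - 1*(-279) = 3 + 279 = 282)
j(K, Z) = 2 + (-91 + Z)/(282 + K) (j(K, Z) = 2 + (Z - 91)/(K + 282) = 2 + (-91 + Z)/(282 + K))
a(m) = 247 + m² + 158*m (a(m) = 4 + ((m² + 158*m) + 243) = 4 + (243 + m² + 158*m) = 247 + m² + 158*m)
1/(j(240, -207) + a(-137)) = 1/((473 - 207 + 2*240)/(282 + 240) + (247 + (-137)² + 158*(-137))) = 1/((473 - 207 + 480)/522 + (247 + 18769 - 21646)) = 1/((1/522)*746 - 2630) = 1/(373/261 - 2630) = 1/(-686057/261) = -261/686057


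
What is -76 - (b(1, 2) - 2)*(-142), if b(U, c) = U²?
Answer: -218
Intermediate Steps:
-76 - (b(1, 2) - 2)*(-142) = -76 - (1² - 2)*(-142) = -76 - (1 - 2)*(-142) = -76 - 1*(-1)*(-142) = -76 + 1*(-142) = -76 - 142 = -218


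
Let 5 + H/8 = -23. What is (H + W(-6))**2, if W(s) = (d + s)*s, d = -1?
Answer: 33124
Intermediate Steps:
H = -224 (H = -40 + 8*(-23) = -40 - 184 = -224)
W(s) = s*(-1 + s) (W(s) = (-1 + s)*s = s*(-1 + s))
(H + W(-6))**2 = (-224 - 6*(-1 - 6))**2 = (-224 - 6*(-7))**2 = (-224 + 42)**2 = (-182)**2 = 33124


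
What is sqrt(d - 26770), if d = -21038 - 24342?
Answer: 5*I*sqrt(2886) ≈ 268.61*I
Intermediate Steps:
d = -45380
sqrt(d - 26770) = sqrt(-45380 - 26770) = sqrt(-72150) = 5*I*sqrt(2886)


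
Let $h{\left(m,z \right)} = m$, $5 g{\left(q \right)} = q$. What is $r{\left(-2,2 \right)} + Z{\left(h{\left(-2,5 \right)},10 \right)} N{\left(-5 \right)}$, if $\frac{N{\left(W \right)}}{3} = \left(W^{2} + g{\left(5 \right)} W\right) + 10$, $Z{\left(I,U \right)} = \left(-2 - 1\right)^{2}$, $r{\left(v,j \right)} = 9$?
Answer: $819$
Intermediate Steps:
$g{\left(q \right)} = \frac{q}{5}$
$Z{\left(I,U \right)} = 9$ ($Z{\left(I,U \right)} = \left(-3\right)^{2} = 9$)
$N{\left(W \right)} = 30 + 3 W + 3 W^{2}$ ($N{\left(W \right)} = 3 \left(\left(W^{2} + \frac{1}{5} \cdot 5 W\right) + 10\right) = 3 \left(\left(W^{2} + 1 W\right) + 10\right) = 3 \left(\left(W^{2} + W\right) + 10\right) = 3 \left(\left(W + W^{2}\right) + 10\right) = 3 \left(10 + W + W^{2}\right) = 30 + 3 W + 3 W^{2}$)
$r{\left(-2,2 \right)} + Z{\left(h{\left(-2,5 \right)},10 \right)} N{\left(-5 \right)} = 9 + 9 \left(30 + 3 \left(-5\right) + 3 \left(-5\right)^{2}\right) = 9 + 9 \left(30 - 15 + 3 \cdot 25\right) = 9 + 9 \left(30 - 15 + 75\right) = 9 + 9 \cdot 90 = 9 + 810 = 819$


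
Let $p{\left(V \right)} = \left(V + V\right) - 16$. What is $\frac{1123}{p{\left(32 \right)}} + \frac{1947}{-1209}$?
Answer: $\frac{421417}{19344} \approx 21.785$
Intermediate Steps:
$p{\left(V \right)} = -16 + 2 V$ ($p{\left(V \right)} = 2 V - 16 = -16 + 2 V$)
$\frac{1123}{p{\left(32 \right)}} + \frac{1947}{-1209} = \frac{1123}{-16 + 2 \cdot 32} + \frac{1947}{-1209} = \frac{1123}{-16 + 64} + 1947 \left(- \frac{1}{1209}\right) = \frac{1123}{48} - \frac{649}{403} = \frac{421417}{19344}$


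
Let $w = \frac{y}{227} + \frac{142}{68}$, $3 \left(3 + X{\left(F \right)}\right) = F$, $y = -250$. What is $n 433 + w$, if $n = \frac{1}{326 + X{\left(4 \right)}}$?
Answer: $\frac{17437023}{7509614} \approx 2.322$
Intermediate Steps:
$X{\left(F \right)} = -3 + \frac{F}{3}$
$w = \frac{7617}{7718}$ ($w = - \frac{250}{227} + \frac{142}{68} = \left(-250\right) \frac{1}{227} + 142 \cdot \frac{1}{68} = - \frac{250}{227} + \frac{71}{34} = \frac{7617}{7718} \approx 0.98691$)
$n = \frac{3}{973}$ ($n = \frac{1}{326 + \left(-3 + \frac{1}{3} \cdot 4\right)} = \frac{1}{326 + \left(-3 + \frac{4}{3}\right)} = \frac{1}{326 - \frac{5}{3}} = \frac{1}{\frac{973}{3}} = \frac{3}{973} \approx 0.0030832$)
$n 433 + w = \frac{3}{973} \cdot 433 + \frac{7617}{7718} = \frac{1299}{973} + \frac{7617}{7718} = \frac{17437023}{7509614}$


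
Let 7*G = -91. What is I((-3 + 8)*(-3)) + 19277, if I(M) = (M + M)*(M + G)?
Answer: 20117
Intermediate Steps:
G = -13 (G = (⅐)*(-91) = -13)
I(M) = 2*M*(-13 + M) (I(M) = (M + M)*(M - 13) = (2*M)*(-13 + M) = 2*M*(-13 + M))
I((-3 + 8)*(-3)) + 19277 = 2*((-3 + 8)*(-3))*(-13 + (-3 + 8)*(-3)) + 19277 = 2*(5*(-3))*(-13 + 5*(-3)) + 19277 = 2*(-15)*(-13 - 15) + 19277 = 2*(-15)*(-28) + 19277 = 840 + 19277 = 20117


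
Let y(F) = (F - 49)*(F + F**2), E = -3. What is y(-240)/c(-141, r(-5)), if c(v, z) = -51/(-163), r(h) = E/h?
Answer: -52981520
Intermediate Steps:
r(h) = -3/h
c(v, z) = 51/163 (c(v, z) = -51*(-1/163) = 51/163)
y(F) = (-49 + F)*(F + F**2)
y(-240)/c(-141, r(-5)) = (-240*(-49 + (-240)**2 - 48*(-240)))/(51/163) = -240*(-49 + 57600 + 11520)*(163/51) = -240*69071*(163/51) = -16577040*163/51 = -52981520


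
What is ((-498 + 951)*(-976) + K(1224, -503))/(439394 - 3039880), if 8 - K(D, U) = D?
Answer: 221672/1300243 ≈ 0.17049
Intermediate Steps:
K(D, U) = 8 - D
((-498 + 951)*(-976) + K(1224, -503))/(439394 - 3039880) = ((-498 + 951)*(-976) + (8 - 1*1224))/(439394 - 3039880) = (453*(-976) + (8 - 1224))/(-2600486) = (-442128 - 1216)*(-1/2600486) = -443344*(-1/2600486) = 221672/1300243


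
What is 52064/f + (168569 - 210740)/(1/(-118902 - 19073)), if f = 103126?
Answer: 300021570118207/51563 ≈ 5.8185e+9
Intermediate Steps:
52064/f + (168569 - 210740)/(1/(-118902 - 19073)) = 52064/103126 + (168569 - 210740)/(1/(-118902 - 19073)) = 52064*(1/103126) - 42171/(1/(-137975)) = 26032/51563 - 42171/(-1/137975) = 26032/51563 - 42171*(-137975) = 26032/51563 + 5818543725 = 300021570118207/51563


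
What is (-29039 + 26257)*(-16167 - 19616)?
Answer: 99548306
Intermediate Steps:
(-29039 + 26257)*(-16167 - 19616) = -2782*(-35783) = 99548306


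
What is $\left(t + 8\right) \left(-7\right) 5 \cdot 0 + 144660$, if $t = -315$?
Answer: $144660$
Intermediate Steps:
$\left(t + 8\right) \left(-7\right) 5 \cdot 0 + 144660 = \left(-315 + 8\right) \left(-7\right) 5 \cdot 0 + 144660 = - 307 \left(\left(-35\right) 0\right) + 144660 = \left(-307\right) 0 + 144660 = 0 + 144660 = 144660$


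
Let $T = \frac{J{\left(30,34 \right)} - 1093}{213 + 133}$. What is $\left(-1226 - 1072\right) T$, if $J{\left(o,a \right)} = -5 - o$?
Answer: $\frac{1296072}{173} \approx 7491.7$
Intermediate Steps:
$T = - \frac{564}{173}$ ($T = \frac{\left(-5 - 30\right) - 1093}{213 + 133} = \frac{\left(-5 - 30\right) - 1093}{346} = \left(-35 - 1093\right) \frac{1}{346} = \left(-1128\right) \frac{1}{346} = - \frac{564}{173} \approx -3.2601$)
$\left(-1226 - 1072\right) T = \left(-1226 - 1072\right) \left(- \frac{564}{173}\right) = \left(-2298\right) \left(- \frac{564}{173}\right) = \frac{1296072}{173}$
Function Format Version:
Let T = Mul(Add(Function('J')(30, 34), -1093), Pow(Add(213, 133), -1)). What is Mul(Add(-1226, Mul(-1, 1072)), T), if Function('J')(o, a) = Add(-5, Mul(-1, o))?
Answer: Rational(1296072, 173) ≈ 7491.7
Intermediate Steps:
T = Rational(-564, 173) (T = Mul(Add(Add(-5, Mul(-1, 30)), -1093), Pow(Add(213, 133), -1)) = Mul(Add(Add(-5, -30), -1093), Pow(346, -1)) = Mul(Add(-35, -1093), Rational(1, 346)) = Mul(-1128, Rational(1, 346)) = Rational(-564, 173) ≈ -3.2601)
Mul(Add(-1226, Mul(-1, 1072)), T) = Mul(Add(-1226, Mul(-1, 1072)), Rational(-564, 173)) = Mul(Add(-1226, -1072), Rational(-564, 173)) = Mul(-2298, Rational(-564, 173)) = Rational(1296072, 173)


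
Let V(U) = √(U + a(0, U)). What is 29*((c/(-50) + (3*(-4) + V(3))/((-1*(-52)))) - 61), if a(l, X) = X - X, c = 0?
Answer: -23084/13 + 29*√3/52 ≈ -1774.7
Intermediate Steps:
a(l, X) = 0
V(U) = √U (V(U) = √(U + 0) = √U)
29*((c/(-50) + (3*(-4) + V(3))/((-1*(-52)))) - 61) = 29*((0/(-50) + (3*(-4) + √3)/((-1*(-52)))) - 61) = 29*((0*(-1/50) + (-12 + √3)/52) - 61) = 29*((0 + (-12 + √3)*(1/52)) - 61) = 29*((0 + (-3/13 + √3/52)) - 61) = 29*((-3/13 + √3/52) - 61) = 29*(-796/13 + √3/52) = -23084/13 + 29*√3/52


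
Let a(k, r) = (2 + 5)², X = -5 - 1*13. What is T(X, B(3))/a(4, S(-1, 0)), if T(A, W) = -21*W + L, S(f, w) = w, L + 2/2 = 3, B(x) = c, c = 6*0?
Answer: 2/49 ≈ 0.040816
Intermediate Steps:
c = 0
B(x) = 0
L = 2 (L = -1 + 3 = 2)
X = -18 (X = -5 - 13 = -18)
a(k, r) = 49 (a(k, r) = 7² = 49)
T(A, W) = 2 - 21*W (T(A, W) = -21*W + 2 = 2 - 21*W)
T(X, B(3))/a(4, S(-1, 0)) = (2 - 21*0)/49 = (2 + 0)*(1/49) = 2*(1/49) = 2/49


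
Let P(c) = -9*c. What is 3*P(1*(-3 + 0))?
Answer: 81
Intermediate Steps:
3*P(1*(-3 + 0)) = 3*(-9*(-3 + 0)) = 3*(-9*(-3)) = 3*27 = 81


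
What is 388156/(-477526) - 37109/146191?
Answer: -37232713065/34905001733 ≈ -1.0667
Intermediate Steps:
388156/(-477526) - 37109/146191 = 388156*(-1/477526) - 37109*1/146191 = -194078/238763 - 37109/146191 = -37232713065/34905001733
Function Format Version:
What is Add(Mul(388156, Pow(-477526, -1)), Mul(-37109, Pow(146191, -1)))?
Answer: Rational(-37232713065, 34905001733) ≈ -1.0667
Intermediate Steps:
Add(Mul(388156, Pow(-477526, -1)), Mul(-37109, Pow(146191, -1))) = Add(Mul(388156, Rational(-1, 477526)), Mul(-37109, Rational(1, 146191))) = Add(Rational(-194078, 238763), Rational(-37109, 146191)) = Rational(-37232713065, 34905001733)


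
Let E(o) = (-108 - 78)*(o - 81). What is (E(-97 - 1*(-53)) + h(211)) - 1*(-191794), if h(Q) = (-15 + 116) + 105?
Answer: 215250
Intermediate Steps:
E(o) = 15066 - 186*o (E(o) = -186*(-81 + o) = 15066 - 186*o)
h(Q) = 206 (h(Q) = 101 + 105 = 206)
(E(-97 - 1*(-53)) + h(211)) - 1*(-191794) = ((15066 - 186*(-97 - 1*(-53))) + 206) - 1*(-191794) = ((15066 - 186*(-97 + 53)) + 206) + 191794 = ((15066 - 186*(-44)) + 206) + 191794 = ((15066 + 8184) + 206) + 191794 = (23250 + 206) + 191794 = 23456 + 191794 = 215250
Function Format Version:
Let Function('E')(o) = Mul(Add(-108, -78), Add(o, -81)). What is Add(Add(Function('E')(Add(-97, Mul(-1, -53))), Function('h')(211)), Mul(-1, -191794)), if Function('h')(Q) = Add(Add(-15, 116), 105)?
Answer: 215250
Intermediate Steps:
Function('E')(o) = Add(15066, Mul(-186, o)) (Function('E')(o) = Mul(-186, Add(-81, o)) = Add(15066, Mul(-186, o)))
Function('h')(Q) = 206 (Function('h')(Q) = Add(101, 105) = 206)
Add(Add(Function('E')(Add(-97, Mul(-1, -53))), Function('h')(211)), Mul(-1, -191794)) = Add(Add(Add(15066, Mul(-186, Add(-97, Mul(-1, -53)))), 206), Mul(-1, -191794)) = Add(Add(Add(15066, Mul(-186, Add(-97, 53))), 206), 191794) = Add(Add(Add(15066, Mul(-186, -44)), 206), 191794) = Add(Add(Add(15066, 8184), 206), 191794) = Add(Add(23250, 206), 191794) = Add(23456, 191794) = 215250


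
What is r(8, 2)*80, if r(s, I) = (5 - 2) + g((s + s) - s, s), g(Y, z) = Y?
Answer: 880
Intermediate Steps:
r(s, I) = 3 + s (r(s, I) = (5 - 2) + ((s + s) - s) = 3 + (2*s - s) = 3 + s)
r(8, 2)*80 = (3 + 8)*80 = 11*80 = 880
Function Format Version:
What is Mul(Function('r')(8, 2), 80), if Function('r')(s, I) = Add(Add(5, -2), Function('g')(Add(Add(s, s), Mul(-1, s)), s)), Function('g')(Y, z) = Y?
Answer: 880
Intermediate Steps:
Function('r')(s, I) = Add(3, s) (Function('r')(s, I) = Add(Add(5, -2), Add(Add(s, s), Mul(-1, s))) = Add(3, Add(Mul(2, s), Mul(-1, s))) = Add(3, s))
Mul(Function('r')(8, 2), 80) = Mul(Add(3, 8), 80) = Mul(11, 80) = 880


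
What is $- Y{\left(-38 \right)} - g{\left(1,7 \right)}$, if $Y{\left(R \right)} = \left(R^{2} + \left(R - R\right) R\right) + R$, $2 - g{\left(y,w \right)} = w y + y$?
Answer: $-1400$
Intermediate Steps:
$g{\left(y,w \right)} = 2 - y - w y$ ($g{\left(y,w \right)} = 2 - \left(w y + y\right) = 2 - \left(y + w y\right) = 2 - y - w y$)
$Y{\left(R \right)} = R + R^{2}$ ($Y{\left(R \right)} = \left(R^{2} + 0 R\right) + R = \left(R^{2} + 0\right) + R = R^{2} + R = R + R^{2}$)
$- Y{\left(-38 \right)} - g{\left(1,7 \right)} = - \left(-38\right) \left(1 - 38\right) - \left(2 - 1 - 7 \cdot 1\right) = - \left(-38\right) \left(-37\right) - \left(2 - 1 - 7\right) = \left(-1\right) 1406 - -6 = -1406 + 6 = -1400$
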